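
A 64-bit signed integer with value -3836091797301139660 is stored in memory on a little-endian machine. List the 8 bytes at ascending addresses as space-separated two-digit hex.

34 67 13 B8 D5 76 C3 CA

Two's complement of -3836091797301139660 in 64 bits: 3836091797301139660 = 0x353C892A47EC98CC; invert → 0xCAC376D5B8136733; add 1 → 0xCAC376D5B8136734.
Split into bytes (most-significant first): CA C3 76 D5 B8 13 67 34.
In little-endian order the low byte comes first in memory.
So at ascending addresses the bytes are 34 67 13 B8 D5 76 C3 CA.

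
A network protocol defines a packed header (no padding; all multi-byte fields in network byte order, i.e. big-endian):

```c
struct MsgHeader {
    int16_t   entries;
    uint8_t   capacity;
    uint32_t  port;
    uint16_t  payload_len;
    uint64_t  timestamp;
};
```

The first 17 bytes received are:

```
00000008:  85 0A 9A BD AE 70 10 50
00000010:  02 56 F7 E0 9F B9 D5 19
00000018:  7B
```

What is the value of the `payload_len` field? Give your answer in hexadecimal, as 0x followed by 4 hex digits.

0x5002

`payload_len` follows `entries` (2 B), `capacity` (1 B), `port` (4 B), so it starts at offset 2 + 1 + 4 = 7 and occupies 2 bytes.
Bytes at offsets 7..8: 50 02.
Big-endian: lowest address holds the most-significant byte.
The bytes are already most-significant first: 0x5002.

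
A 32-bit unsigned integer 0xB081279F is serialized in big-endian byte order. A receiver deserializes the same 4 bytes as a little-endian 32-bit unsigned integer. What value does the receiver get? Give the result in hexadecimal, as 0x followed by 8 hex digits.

0x9F2781B0

Stored big-endian, the bytes at ascending addresses are B0 81 27 9F.
Read back as little-endian, the first byte is least significant, giving 0x9F2781B0.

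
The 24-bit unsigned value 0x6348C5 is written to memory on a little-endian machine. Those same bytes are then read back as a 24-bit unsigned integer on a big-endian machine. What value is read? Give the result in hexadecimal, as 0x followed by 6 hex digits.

Stored little-endian, the bytes at ascending addresses are C5 48 63.
Read back as big-endian, the last byte is least significant, giving 0xC54863.

0xC54863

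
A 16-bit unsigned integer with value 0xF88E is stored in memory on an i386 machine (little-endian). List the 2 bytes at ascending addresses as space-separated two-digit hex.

Split into bytes (most-significant first): F8 8E.
Little-endian: lowest address holds the least-significant byte.
So at ascending addresses the bytes are 8E F8.

8E F8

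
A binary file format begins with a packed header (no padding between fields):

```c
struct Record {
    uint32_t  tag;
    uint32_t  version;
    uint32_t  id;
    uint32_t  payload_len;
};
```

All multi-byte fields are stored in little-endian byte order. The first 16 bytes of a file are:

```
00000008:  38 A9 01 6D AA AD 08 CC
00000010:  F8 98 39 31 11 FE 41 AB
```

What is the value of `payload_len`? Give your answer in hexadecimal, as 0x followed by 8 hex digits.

`payload_len` follows `tag` (4 B), `version` (4 B), `id` (4 B), so it starts at offset 4 + 4 + 4 = 12 and occupies 4 bytes.
Bytes at offsets 12..15: 11 FE 41 AB.
Little-endian: lowest address holds the least-significant byte.
Reassemble most-significant byte first: AB 41 FE 11 → 0xAB41FE11.

0xAB41FE11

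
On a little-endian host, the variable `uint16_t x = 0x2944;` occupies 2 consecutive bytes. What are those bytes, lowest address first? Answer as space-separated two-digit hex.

44 29

Split into bytes (most-significant first): 29 44.
Little-endian stores the least-significant byte at the lowest address.
So at ascending addresses the bytes are 44 29.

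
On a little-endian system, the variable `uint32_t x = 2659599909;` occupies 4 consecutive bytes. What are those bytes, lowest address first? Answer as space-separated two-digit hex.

25 46 86 9E

2659599909 in hexadecimal, padded to 32 bits, is 0x9E864625.
Split into bytes (most-significant first): 9E 86 46 25.
Little-endian stores the least-significant byte at the lowest address.
So at ascending addresses the bytes are 25 46 86 9E.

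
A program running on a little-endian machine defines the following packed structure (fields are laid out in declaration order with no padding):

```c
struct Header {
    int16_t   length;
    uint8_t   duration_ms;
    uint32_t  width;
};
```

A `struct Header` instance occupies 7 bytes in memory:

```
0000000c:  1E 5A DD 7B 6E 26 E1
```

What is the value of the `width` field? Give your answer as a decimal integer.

3777392251

`width` follows `length` (2 B), `duration_ms` (1 B), so it starts at offset 2 + 1 = 3 and occupies 4 bytes.
Bytes at offsets 3..6: 7B 6E 26 E1.
Little-endian: lowest address holds the least-significant byte.
Reassemble most-significant byte first: E1 26 6E 7B → 0xE1266E7B.
0xE1266E7B = 3777392251.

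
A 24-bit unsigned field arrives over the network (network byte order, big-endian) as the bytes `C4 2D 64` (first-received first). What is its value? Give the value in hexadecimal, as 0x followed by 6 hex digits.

0xC42D64

In big-endian order the high byte comes first in memory.
The bytes are already most-significant first: 0xC42D64.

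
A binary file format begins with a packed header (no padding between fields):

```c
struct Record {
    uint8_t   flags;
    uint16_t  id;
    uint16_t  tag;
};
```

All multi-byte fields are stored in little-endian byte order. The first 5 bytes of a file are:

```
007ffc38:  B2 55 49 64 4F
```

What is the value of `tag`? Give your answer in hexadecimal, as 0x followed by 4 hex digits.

`tag` follows `flags` (1 B), `id` (2 B), so it starts at offset 1 + 2 = 3 and occupies 2 bytes.
Bytes at offsets 3..4: 64 4F.
In little-endian order the low byte comes first in memory.
Reassemble most-significant byte first: 4F 64 → 0x4F64.

0x4F64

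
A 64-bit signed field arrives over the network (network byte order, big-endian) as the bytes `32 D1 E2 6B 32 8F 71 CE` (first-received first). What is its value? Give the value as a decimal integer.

Big-endian: lowest address holds the most-significant byte.
The bytes are already most-significant first: 0x32D1E26B328F71CE.
0x32D1E26B328F71CE = 3661956922066563534.

3661956922066563534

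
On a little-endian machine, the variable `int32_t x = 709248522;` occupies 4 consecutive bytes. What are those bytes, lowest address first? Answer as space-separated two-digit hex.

709248522 in hexadecimal, padded to 32 bits, is 0x2A46460A.
Split into bytes (most-significant first): 2A 46 46 0A.
Little-endian stores the least-significant byte at the lowest address.
So at ascending addresses the bytes are 0A 46 46 2A.

0A 46 46 2A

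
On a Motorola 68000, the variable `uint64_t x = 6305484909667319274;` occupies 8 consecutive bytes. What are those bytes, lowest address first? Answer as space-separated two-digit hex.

57 81 95 1E 11 4E 7D EA

6305484909667319274 in hexadecimal, padded to 64 bits, is 0x5781951E114E7DEA.
Split into bytes (most-significant first): 57 81 95 1E 11 4E 7D EA.
Big-endian stores the most-significant byte at the lowest address.
So the memory order matches the most-significant-first order: 57 81 95 1E 11 4E 7D EA.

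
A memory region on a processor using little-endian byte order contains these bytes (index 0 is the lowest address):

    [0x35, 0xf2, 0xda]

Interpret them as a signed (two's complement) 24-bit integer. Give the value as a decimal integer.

In little-endian order the low byte comes first in memory.
Reassemble most-significant byte first: DA F2 35 → 0xDAF235.
Top bit is set, so as a signed 24-bit value this is 0xDAF235 − 2^24 = -2428363.

-2428363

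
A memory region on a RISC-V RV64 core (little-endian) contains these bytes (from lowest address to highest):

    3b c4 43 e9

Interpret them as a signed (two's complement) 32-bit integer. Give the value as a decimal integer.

Little-endian stores the least-significant byte at the lowest address.
Reassemble most-significant byte first: E9 43 C4 3B → 0xE943C43B.
Top bit is set, so as a signed 32-bit value this is 0xE943C43B − 2^32 = -381434821.

-381434821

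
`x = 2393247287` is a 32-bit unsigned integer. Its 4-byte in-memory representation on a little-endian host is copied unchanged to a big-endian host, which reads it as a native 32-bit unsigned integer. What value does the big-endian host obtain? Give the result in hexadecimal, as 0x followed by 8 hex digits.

0x370EA68E

2393247287 in 32-bit hexadecimal is 0x8EA60E37.
Stored little-endian, the bytes at ascending addresses are 37 0E A6 8E.
Read back as big-endian, the last byte is least significant, giving 0x370EA68E.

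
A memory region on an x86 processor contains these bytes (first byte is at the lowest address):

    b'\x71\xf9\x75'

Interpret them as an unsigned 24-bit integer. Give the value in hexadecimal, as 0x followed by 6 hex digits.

Little-endian: lowest address holds the least-significant byte.
Reassemble most-significant byte first: 75 F9 71 → 0x75F971.

0x75F971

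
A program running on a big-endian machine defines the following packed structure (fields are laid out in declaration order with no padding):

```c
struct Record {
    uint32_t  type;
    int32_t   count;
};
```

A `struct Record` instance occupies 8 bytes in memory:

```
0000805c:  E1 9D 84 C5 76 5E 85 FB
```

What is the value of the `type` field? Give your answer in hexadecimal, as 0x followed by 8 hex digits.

0xE19D84C5

`type` is the first field, at byte offset 0, occupying 4 bytes.
Bytes at offsets 0..3: E1 9D 84 C5.
Big-endian: lowest address holds the most-significant byte.
The bytes are already most-significant first: 0xE19D84C5.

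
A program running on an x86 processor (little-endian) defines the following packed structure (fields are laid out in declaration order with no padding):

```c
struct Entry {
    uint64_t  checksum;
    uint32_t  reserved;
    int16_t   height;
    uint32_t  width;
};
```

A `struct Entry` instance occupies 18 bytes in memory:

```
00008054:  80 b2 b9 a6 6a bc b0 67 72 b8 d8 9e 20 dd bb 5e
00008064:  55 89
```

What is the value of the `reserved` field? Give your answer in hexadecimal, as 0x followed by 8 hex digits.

`reserved` follows `checksum` (8 bytes), so it starts at byte offset 8 and occupies 4 bytes.
Bytes at offsets 8..11: 72 B8 D8 9E.
Little-endian stores the least-significant byte at the lowest address.
Reassemble most-significant byte first: 9E D8 B8 72 → 0x9ED8B872.

0x9ED8B872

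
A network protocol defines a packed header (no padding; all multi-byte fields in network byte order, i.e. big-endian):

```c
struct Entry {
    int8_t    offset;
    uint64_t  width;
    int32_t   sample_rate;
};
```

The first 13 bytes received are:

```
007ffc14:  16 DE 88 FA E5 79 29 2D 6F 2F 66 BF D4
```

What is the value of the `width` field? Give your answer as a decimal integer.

`width` follows `offset` (1 byte), so it starts at byte offset 1 and occupies 8 bytes.
Bytes at offsets 1..8: DE 88 FA E5 79 29 2D 6F.
Big-endian: lowest address holds the most-significant byte.
The bytes are already most-significant first: 0xDE88FAE579292D6F.
0xDE88FAE579292D6F = 16035342336739847535.

16035342336739847535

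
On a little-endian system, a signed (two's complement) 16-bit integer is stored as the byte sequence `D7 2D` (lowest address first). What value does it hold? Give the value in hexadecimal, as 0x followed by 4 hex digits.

Little-endian: lowest address holds the least-significant byte.
Reassemble most-significant byte first: 2D D7 → 0x2DD7.

0x2DD7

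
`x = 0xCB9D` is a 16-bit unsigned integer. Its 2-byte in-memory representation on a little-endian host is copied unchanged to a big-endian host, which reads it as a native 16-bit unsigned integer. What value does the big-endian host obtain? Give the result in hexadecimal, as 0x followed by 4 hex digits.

Stored little-endian, the bytes at ascending addresses are 9D CB.
Read back as big-endian, the last byte is least significant, giving 0x9DCB.

0x9DCB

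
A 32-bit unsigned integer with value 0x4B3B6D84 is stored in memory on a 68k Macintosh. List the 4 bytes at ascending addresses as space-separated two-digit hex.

Split into bytes (most-significant first): 4B 3B 6D 84.
In big-endian order the high byte comes first in memory.
So the memory order matches the most-significant-first order: 4B 3B 6D 84.

4B 3B 6D 84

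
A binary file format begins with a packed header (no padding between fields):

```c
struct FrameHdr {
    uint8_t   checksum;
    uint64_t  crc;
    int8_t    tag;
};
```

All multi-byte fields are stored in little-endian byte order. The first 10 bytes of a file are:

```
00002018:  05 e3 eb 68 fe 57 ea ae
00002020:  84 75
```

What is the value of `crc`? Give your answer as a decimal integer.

9560836722605485027

`crc` follows `checksum` (1 byte), so it starts at byte offset 1 and occupies 8 bytes.
Bytes at offsets 1..8: E3 EB 68 FE 57 EA AE 84.
Little-endian stores the least-significant byte at the lowest address.
Reassemble most-significant byte first: 84 AE EA 57 FE 68 EB E3 → 0x84AEEA57FE68EBE3.
0x84AEEA57FE68EBE3 = 9560836722605485027.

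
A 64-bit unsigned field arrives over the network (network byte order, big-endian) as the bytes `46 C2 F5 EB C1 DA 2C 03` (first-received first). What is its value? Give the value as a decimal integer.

In big-endian order the high byte comes first in memory.
The bytes are already most-significant first: 0x46C2F5EBC1DA2C03.
0x46C2F5EBC1DA2C03 = 5098908121055243267.

5098908121055243267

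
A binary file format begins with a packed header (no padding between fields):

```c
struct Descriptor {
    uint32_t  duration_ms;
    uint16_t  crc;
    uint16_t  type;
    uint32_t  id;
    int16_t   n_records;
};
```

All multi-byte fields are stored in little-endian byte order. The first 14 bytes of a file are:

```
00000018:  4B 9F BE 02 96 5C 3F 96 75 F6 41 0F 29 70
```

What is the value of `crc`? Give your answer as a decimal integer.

`crc` follows `duration_ms` (4 bytes), so it starts at byte offset 4 and occupies 2 bytes.
Bytes at offsets 4..5: 96 5C.
Little-endian: lowest address holds the least-significant byte.
Reassemble most-significant byte first: 5C 96 → 0x5C96.
0x5C96 = 23702.

23702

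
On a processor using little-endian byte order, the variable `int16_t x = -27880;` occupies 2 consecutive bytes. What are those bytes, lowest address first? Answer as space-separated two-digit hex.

18 93

Two's complement of -27880 in 16 bits: 27880 = 0x6CE8; invert → 0x9317; add 1 → 0x9318.
Split into bytes (most-significant first): 93 18.
In little-endian order the low byte comes first in memory.
So at ascending addresses the bytes are 18 93.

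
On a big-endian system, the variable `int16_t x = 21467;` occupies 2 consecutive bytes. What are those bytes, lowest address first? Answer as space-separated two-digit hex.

53 DB

21467 in hexadecimal, padded to 16 bits, is 0x53DB.
Split into bytes (most-significant first): 53 DB.
In big-endian order the high byte comes first in memory.
So the memory order matches the most-significant-first order: 53 DB.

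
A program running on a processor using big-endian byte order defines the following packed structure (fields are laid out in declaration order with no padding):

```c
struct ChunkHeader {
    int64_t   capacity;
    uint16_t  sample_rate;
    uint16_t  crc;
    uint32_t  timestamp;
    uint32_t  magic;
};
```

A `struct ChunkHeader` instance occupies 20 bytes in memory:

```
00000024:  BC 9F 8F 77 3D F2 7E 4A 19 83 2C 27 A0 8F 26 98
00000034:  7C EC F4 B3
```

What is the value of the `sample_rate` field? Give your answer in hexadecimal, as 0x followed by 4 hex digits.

`sample_rate` follows `capacity` (8 bytes), so it starts at byte offset 8 and occupies 2 bytes.
Bytes at offsets 8..9: 19 83.
In big-endian order the high byte comes first in memory.
The bytes are already most-significant first: 0x1983.

0x1983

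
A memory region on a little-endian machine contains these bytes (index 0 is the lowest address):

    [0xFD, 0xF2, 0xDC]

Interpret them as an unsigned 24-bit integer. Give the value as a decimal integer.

In little-endian order the low byte comes first in memory.
Reassemble most-significant byte first: DC F2 FD → 0xDCF2FD.
0xDCF2FD = 14480125.

14480125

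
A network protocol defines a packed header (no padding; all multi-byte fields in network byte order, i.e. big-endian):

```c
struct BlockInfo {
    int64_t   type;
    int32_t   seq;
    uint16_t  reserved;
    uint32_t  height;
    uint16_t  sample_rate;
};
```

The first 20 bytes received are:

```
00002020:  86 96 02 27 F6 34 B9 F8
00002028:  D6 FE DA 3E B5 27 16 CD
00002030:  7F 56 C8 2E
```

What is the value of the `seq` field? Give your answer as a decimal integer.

-687941058

`seq` follows `type` (8 bytes), so it starts at byte offset 8 and occupies 4 bytes.
Bytes at offsets 8..11: D6 FE DA 3E.
Big-endian: lowest address holds the most-significant byte.
The bytes are already most-significant first: 0xD6FEDA3E.
Top bit is set, so as a signed 32-bit value this is 0xD6FEDA3E − 2^32 = -687941058.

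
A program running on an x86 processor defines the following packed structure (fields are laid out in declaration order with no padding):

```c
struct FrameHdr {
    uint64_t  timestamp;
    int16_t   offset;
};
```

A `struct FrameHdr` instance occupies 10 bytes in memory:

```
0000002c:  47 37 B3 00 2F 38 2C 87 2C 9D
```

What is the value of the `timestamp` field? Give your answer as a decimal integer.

9740221868621903687

`timestamp` is the first field, at byte offset 0, occupying 8 bytes.
Bytes at offsets 0..7: 47 37 B3 00 2F 38 2C 87.
Little-endian stores the least-significant byte at the lowest address.
Reassemble most-significant byte first: 87 2C 38 2F 00 B3 37 47 → 0x872C382F00B33747.
0x872C382F00B33747 = 9740221868621903687.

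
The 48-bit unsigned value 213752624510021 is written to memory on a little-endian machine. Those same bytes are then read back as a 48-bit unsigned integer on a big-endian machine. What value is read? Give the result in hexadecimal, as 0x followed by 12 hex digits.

213752624510021 in 48-bit hexadecimal is 0xC2682940F445.
Stored little-endian, the bytes at ascending addresses are 45 F4 40 29 68 C2.
Read back as big-endian, the last byte is least significant, giving 0x45F4402968C2.

0x45F4402968C2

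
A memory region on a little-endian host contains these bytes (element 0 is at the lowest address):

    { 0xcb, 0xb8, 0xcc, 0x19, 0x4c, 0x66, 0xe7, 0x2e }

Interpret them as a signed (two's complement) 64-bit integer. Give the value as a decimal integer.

3379782522401241291

In little-endian order the low byte comes first in memory.
Reassemble most-significant byte first: 2E E7 66 4C 19 CC B8 CB → 0x2EE7664C19CCB8CB.
0x2EE7664C19CCB8CB = 3379782522401241291.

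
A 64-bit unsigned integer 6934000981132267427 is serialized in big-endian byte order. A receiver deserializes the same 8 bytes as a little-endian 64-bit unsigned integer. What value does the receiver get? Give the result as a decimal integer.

11767793161400040032

6934000981132267427 in 64-bit hexadecimal is 0x603A852788994FA3.
Stored big-endian, the bytes at ascending addresses are 60 3A 85 27 88 99 4F A3.
Read back as little-endian, the first byte is least significant, giving 0xA34F998827853A60.
0xA34F998827853A60 = 11767793161400040032.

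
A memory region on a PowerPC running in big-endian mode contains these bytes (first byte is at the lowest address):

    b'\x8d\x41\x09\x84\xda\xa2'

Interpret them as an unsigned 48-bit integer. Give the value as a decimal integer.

In big-endian order the high byte comes first in memory.
The bytes are already most-significant first: 0x8D410984DAA2.
0x8D410984DAA2 = 155310472092322.

155310472092322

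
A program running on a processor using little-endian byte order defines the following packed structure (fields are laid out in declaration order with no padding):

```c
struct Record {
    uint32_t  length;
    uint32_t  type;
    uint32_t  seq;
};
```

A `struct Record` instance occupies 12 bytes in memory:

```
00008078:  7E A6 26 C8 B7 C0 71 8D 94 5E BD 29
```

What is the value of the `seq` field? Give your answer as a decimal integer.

`seq` follows `length` (4 B), `type` (4 B), so it starts at offset 4 + 4 = 8 and occupies 4 bytes.
Bytes at offsets 8..11: 94 5E BD 29.
Little-endian stores the least-significant byte at the lowest address.
Reassemble most-significant byte first: 29 BD 5E 94 → 0x29BD5E94.
0x29BD5E94 = 700276372.

700276372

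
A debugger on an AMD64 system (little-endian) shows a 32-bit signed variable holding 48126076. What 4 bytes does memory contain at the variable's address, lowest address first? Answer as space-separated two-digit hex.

7C 58 DE 02

48126076 in hexadecimal, padded to 32 bits, is 0x02DE587C.
Split into bytes (most-significant first): 02 DE 58 7C.
Little-endian: lowest address holds the least-significant byte.
So at ascending addresses the bytes are 7C 58 DE 02.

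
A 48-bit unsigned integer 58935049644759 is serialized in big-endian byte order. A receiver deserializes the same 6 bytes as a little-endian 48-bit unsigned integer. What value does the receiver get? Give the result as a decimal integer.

58935049644759 in 48-bit hexadecimal is 0x3599E2B2EAD7.
Stored big-endian, the bytes at ascending addresses are 35 99 E2 B2 EA D7.
Read back as little-endian, the first byte is least significant, giving 0xD7EAB2E29935.
0xD7EAB2E29935 = 237403023513909.

237403023513909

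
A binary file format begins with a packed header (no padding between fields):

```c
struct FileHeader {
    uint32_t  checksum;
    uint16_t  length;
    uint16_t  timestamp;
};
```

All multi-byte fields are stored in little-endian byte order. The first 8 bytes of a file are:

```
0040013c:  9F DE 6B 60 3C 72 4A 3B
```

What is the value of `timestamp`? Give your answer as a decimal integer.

`timestamp` follows `checksum` (4 B), `length` (2 B), so it starts at offset 4 + 2 = 6 and occupies 2 bytes.
Bytes at offsets 6..7: 4A 3B.
Little-endian stores the least-significant byte at the lowest address.
Reassemble most-significant byte first: 3B 4A → 0x3B4A.
0x3B4A = 15178.

15178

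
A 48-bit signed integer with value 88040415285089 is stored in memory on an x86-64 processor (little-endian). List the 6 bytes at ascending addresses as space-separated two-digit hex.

88040415285089 in hexadecimal, padded to 48 bits, is 0x501281ADCF61.
Split into bytes (most-significant first): 50 12 81 AD CF 61.
Little-endian stores the least-significant byte at the lowest address.
So at ascending addresses the bytes are 61 CF AD 81 12 50.

61 CF AD 81 12 50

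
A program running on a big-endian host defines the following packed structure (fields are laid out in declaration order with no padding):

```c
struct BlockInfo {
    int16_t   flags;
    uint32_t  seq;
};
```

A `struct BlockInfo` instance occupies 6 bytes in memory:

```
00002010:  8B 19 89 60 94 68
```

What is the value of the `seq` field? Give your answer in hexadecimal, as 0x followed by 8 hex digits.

`seq` follows `flags` (2 bytes), so it starts at byte offset 2 and occupies 4 bytes.
Bytes at offsets 2..5: 89 60 94 68.
Big-endian stores the most-significant byte at the lowest address.
The bytes are already most-significant first: 0x89609468.

0x89609468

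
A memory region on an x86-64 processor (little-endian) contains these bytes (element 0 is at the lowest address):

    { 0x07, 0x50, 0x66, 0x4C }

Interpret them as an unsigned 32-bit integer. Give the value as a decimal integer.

Little-endian: lowest address holds the least-significant byte.
Reassemble most-significant byte first: 4C 66 50 07 → 0x4C665007.
0x4C665007 = 1281773575.

1281773575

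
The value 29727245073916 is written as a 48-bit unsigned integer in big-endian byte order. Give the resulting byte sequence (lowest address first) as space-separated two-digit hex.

1B 09 69 E1 FD FC

29727245073916 in hexadecimal, padded to 48 bits, is 0x1B0969E1FDFC.
Split into bytes (most-significant first): 1B 09 69 E1 FD FC.
In big-endian order the high byte comes first in memory.
So the memory order matches the most-significant-first order: 1B 09 69 E1 FD FC.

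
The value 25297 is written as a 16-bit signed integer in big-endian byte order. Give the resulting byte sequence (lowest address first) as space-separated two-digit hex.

25297 in hexadecimal, padded to 16 bits, is 0x62D1.
Split into bytes (most-significant first): 62 D1.
Big-endian: lowest address holds the most-significant byte.
So the memory order matches the most-significant-first order: 62 D1.

62 D1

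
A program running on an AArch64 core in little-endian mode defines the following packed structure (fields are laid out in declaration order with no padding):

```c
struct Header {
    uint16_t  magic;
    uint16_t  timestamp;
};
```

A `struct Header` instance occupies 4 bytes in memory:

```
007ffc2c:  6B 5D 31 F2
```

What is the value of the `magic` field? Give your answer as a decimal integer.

23915

`magic` is the first field, at byte offset 0, occupying 2 bytes.
Bytes at offsets 0..1: 6B 5D.
Little-endian stores the least-significant byte at the lowest address.
Reassemble most-significant byte first: 5D 6B → 0x5D6B.
0x5D6B = 23915.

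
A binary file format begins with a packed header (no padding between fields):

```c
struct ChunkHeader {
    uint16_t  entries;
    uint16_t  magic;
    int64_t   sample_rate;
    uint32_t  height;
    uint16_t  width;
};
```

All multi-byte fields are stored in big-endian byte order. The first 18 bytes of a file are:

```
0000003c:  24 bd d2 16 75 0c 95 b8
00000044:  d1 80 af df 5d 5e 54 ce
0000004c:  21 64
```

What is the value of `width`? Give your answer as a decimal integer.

`width` follows `entries` (2 B), `magic` (2 B), `sample_rate` (8 B), `height` (4 B), so it starts at offset 2 + 2 + 8 + 4 = 16 and occupies 2 bytes.
Bytes at offsets 16..17: 21 64.
In big-endian order the high byte comes first in memory.
The bytes are already most-significant first: 0x2164.
0x2164 = 8548.

8548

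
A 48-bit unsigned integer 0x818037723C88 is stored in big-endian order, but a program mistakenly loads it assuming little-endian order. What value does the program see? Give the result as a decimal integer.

Stored big-endian, the bytes at ascending addresses are 81 80 37 72 3C 88.
Read back as little-endian, the first byte is least significant, giving 0x883C72378081.
0x883C72378081 = 149793195655297.

149793195655297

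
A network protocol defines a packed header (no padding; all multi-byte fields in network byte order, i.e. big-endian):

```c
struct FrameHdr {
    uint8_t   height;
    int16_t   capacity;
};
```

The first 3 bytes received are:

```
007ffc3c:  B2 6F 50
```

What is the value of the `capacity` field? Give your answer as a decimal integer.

28496

`capacity` follows `height` (1 byte), so it starts at byte offset 1 and occupies 2 bytes.
Bytes at offsets 1..2: 6F 50.
Big-endian: lowest address holds the most-significant byte.
The bytes are already most-significant first: 0x6F50.
0x6F50 = 28496.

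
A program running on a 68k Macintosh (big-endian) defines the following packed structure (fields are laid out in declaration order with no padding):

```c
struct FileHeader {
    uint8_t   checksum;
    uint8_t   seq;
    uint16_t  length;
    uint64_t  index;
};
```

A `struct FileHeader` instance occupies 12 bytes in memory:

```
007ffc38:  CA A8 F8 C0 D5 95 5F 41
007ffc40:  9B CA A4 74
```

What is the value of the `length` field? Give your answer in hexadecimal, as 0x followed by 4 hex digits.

`length` follows `checksum` (1 B), `seq` (1 B), so it starts at offset 1 + 1 = 2 and occupies 2 bytes.
Bytes at offsets 2..3: F8 C0.
Big-endian stores the most-significant byte at the lowest address.
The bytes are already most-significant first: 0xF8C0.

0xF8C0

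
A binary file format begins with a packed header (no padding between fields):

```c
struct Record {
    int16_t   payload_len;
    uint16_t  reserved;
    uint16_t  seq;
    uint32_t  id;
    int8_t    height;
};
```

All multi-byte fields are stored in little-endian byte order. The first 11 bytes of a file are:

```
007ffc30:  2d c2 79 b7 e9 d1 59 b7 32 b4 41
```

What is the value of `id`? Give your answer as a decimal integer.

3023222617

`id` follows `payload_len` (2 B), `reserved` (2 B), `seq` (2 B), so it starts at offset 2 + 2 + 2 = 6 and occupies 4 bytes.
Bytes at offsets 6..9: 59 B7 32 B4.
In little-endian order the low byte comes first in memory.
Reassemble most-significant byte first: B4 32 B7 59 → 0xB432B759.
0xB432B759 = 3023222617.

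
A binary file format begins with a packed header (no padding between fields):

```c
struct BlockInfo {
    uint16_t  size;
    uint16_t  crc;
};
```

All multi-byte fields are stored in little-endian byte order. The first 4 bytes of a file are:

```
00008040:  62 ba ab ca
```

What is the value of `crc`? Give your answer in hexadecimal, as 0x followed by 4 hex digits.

0xCAAB

`crc` follows `size` (2 bytes), so it starts at byte offset 2 and occupies 2 bytes.
Bytes at offsets 2..3: AB CA.
In little-endian order the low byte comes first in memory.
Reassemble most-significant byte first: CA AB → 0xCAAB.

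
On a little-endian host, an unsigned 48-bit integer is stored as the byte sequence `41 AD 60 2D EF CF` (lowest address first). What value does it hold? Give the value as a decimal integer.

Little-endian stores the least-significant byte at the lowest address.
Reassemble most-significant byte first: CF EF 2D 60 AD 41 → 0xCFEF2D60AD41.
0xCFEF2D60AD41 = 228626165443905.

228626165443905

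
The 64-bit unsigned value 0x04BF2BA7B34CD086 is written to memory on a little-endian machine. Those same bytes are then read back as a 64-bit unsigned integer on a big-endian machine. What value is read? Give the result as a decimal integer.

Stored little-endian, the bytes at ascending addresses are 86 D0 4C B3 A7 2B BF 04.
Read back as big-endian, the last byte is least significant, giving 0x86D04CB3A72BBF04.
0x86D04CB3A72BBF04 = 9714348730725678852.

9714348730725678852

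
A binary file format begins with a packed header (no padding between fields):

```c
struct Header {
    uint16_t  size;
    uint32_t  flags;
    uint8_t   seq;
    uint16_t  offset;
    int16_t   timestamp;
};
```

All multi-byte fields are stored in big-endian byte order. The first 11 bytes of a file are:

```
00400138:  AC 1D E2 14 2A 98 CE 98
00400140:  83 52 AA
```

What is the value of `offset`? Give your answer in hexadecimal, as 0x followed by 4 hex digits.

0x9883

`offset` follows `size` (2 B), `flags` (4 B), `seq` (1 B), so it starts at offset 2 + 4 + 1 = 7 and occupies 2 bytes.
Bytes at offsets 7..8: 98 83.
Big-endian: lowest address holds the most-significant byte.
The bytes are already most-significant first: 0x9883.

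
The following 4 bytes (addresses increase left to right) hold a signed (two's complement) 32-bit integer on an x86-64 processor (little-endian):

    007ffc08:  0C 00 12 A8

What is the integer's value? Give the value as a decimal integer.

-1475215348

Little-endian stores the least-significant byte at the lowest address.
Reassemble most-significant byte first: A8 12 00 0C → 0xA812000C.
Top bit is set, so as a signed 32-bit value this is 0xA812000C − 2^32 = -1475215348.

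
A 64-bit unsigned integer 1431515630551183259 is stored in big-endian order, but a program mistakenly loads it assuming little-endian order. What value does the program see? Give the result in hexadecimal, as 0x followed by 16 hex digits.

0x9B2F6CA9E1C3DD13

1431515630551183259 in 64-bit hexadecimal is 0x13DDC3E1A96C2F9B.
Stored big-endian, the bytes at ascending addresses are 13 DD C3 E1 A9 6C 2F 9B.
Read back as little-endian, the first byte is least significant, giving 0x9B2F6CA9E1C3DD13.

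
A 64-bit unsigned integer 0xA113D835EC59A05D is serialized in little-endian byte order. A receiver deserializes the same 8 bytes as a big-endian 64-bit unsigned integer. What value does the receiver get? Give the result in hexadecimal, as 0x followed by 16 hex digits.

0x5DA059EC35D813A1

Stored little-endian, the bytes at ascending addresses are 5D A0 59 EC 35 D8 13 A1.
Read back as big-endian, the last byte is least significant, giving 0x5DA059EC35D813A1.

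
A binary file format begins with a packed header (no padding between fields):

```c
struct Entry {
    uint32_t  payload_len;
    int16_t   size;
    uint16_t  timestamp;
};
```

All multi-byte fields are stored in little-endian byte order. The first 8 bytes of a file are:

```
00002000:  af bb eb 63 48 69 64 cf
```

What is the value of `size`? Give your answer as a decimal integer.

26952

`size` follows `payload_len` (4 bytes), so it starts at byte offset 4 and occupies 2 bytes.
Bytes at offsets 4..5: 48 69.
In little-endian order the low byte comes first in memory.
Reassemble most-significant byte first: 69 48 → 0x6948.
0x6948 = 26952.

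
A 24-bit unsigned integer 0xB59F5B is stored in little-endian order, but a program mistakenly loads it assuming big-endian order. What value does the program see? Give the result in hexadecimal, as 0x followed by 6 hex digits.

0x5B9FB5

Stored little-endian, the bytes at ascending addresses are 5B 9F B5.
Read back as big-endian, the last byte is least significant, giving 0x5B9FB5.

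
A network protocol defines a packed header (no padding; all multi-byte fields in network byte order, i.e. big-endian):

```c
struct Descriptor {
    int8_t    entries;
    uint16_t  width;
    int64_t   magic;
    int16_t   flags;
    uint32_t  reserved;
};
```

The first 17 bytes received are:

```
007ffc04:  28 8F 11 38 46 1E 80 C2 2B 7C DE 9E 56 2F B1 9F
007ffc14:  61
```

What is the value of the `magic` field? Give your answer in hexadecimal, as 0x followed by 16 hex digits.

`magic` follows `entries` (1 B), `width` (2 B), so it starts at offset 1 + 2 = 3 and occupies 8 bytes.
Bytes at offsets 3..10: 38 46 1E 80 C2 2B 7C DE.
Big-endian: lowest address holds the most-significant byte.
The bytes are already most-significant first: 0x38461E80C22B7CDE.

0x38461E80C22B7CDE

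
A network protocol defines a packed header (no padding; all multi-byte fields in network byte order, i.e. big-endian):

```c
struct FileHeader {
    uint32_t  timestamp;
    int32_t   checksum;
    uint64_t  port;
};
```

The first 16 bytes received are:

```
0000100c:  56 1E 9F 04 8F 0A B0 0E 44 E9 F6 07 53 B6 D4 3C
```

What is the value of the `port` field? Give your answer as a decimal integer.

4965770575482377276

`port` follows `timestamp` (4 B), `checksum` (4 B), so it starts at offset 4 + 4 = 8 and occupies 8 bytes.
Bytes at offsets 8..15: 44 E9 F6 07 53 B6 D4 3C.
Big-endian stores the most-significant byte at the lowest address.
The bytes are already most-significant first: 0x44E9F60753B6D43C.
0x44E9F60753B6D43C = 4965770575482377276.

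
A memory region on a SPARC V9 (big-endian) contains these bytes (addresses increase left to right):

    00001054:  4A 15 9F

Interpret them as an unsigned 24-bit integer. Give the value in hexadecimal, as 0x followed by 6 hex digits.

Big-endian: lowest address holds the most-significant byte.
The bytes are already most-significant first: 0x4A159F.

0x4A159F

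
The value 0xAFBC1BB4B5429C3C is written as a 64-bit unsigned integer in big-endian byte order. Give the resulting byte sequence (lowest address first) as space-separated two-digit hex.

Split into bytes (most-significant first): AF BC 1B B4 B5 42 9C 3C.
Big-endian: lowest address holds the most-significant byte.
So the memory order matches the most-significant-first order: AF BC 1B B4 B5 42 9C 3C.

AF BC 1B B4 B5 42 9C 3C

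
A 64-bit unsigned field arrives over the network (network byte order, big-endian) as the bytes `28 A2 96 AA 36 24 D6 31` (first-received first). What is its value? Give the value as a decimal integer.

Big-endian: lowest address holds the most-significant byte.
The bytes are already most-significant first: 0x28A296AA3624D631.
0x28A296AA3624D631 = 2928068365541234225.

2928068365541234225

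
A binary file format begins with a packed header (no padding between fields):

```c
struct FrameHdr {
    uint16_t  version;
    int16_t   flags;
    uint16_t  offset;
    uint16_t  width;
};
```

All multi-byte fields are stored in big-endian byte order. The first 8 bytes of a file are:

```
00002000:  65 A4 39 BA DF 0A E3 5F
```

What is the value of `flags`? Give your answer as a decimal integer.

14778

`flags` follows `version` (2 bytes), so it starts at byte offset 2 and occupies 2 bytes.
Bytes at offsets 2..3: 39 BA.
Big-endian: lowest address holds the most-significant byte.
The bytes are already most-significant first: 0x39BA.
0x39BA = 14778.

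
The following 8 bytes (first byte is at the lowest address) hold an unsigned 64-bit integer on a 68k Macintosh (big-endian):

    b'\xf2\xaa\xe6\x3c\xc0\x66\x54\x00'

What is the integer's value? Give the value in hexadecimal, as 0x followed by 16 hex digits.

0xF2AAE63CC0665400

Big-endian: lowest address holds the most-significant byte.
The bytes are already most-significant first: 0xF2AAE63CC0665400.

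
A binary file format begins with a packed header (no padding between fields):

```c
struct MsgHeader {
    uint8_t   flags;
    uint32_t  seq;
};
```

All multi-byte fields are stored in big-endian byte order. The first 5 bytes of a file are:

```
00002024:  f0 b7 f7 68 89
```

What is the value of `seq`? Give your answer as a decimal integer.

`seq` follows `flags` (1 byte), so it starts at byte offset 1 and occupies 4 bytes.
Bytes at offsets 1..4: B7 F7 68 89.
Big-endian stores the most-significant byte at the lowest address.
The bytes are already most-significant first: 0xB7F76889.
0xB7F76889 = 3086444681.

3086444681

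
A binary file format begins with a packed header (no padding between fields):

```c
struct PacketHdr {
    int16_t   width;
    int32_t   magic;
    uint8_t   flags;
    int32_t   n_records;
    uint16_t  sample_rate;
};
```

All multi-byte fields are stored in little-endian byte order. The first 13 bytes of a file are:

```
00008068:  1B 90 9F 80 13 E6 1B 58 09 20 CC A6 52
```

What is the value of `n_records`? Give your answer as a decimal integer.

`n_records` follows `width` (2 B), `magic` (4 B), `flags` (1 B), so it starts at offset 2 + 4 + 1 = 7 and occupies 4 bytes.
Bytes at offsets 7..10: 58 09 20 CC.
Little-endian stores the least-significant byte at the lowest address.
Reassemble most-significant byte first: CC 20 09 58 → 0xCC200958.
Top bit is set, so as a signed 32-bit value this is 0xCC200958 − 2^32 = -870315688.

-870315688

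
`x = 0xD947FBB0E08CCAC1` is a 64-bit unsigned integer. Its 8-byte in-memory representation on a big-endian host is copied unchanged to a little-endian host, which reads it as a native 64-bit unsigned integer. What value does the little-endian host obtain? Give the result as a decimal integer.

Stored big-endian, the bytes at ascending addresses are D9 47 FB B0 E0 8C CA C1.
Read back as little-endian, the first byte is least significant, giving 0xC1CA8CE0B0FB47D9.
0xC1CA8CE0B0FB47D9 = 13964128491285465049.

13964128491285465049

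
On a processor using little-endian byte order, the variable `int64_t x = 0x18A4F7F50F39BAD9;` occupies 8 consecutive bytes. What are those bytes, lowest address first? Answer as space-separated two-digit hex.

Split into bytes (most-significant first): 18 A4 F7 F5 0F 39 BA D9.
In little-endian order the low byte comes first in memory.
So at ascending addresses the bytes are D9 BA 39 0F F5 F7 A4 18.

D9 BA 39 0F F5 F7 A4 18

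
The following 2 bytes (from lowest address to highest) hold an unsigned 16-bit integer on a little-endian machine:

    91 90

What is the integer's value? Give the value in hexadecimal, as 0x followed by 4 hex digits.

0x9091

Little-endian stores the least-significant byte at the lowest address.
Reassemble most-significant byte first: 90 91 → 0x9091.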